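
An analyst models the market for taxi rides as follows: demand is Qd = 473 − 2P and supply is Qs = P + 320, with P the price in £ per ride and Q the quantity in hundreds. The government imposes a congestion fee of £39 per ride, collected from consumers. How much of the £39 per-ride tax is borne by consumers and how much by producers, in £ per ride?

Without the tax, 473 − 2P = P + 320 gives 3P = 153, so P* = £51 and Q* = 371.
With the tax collected from consumers, demand (in seller-price terms) shifts: Qd = 473 − 2(P + 39).
New equilibrium: consumers pay £64, producers receive £25, Q = 345. (Wedge: Pb − Ps = 39.)
Burden on consumers: £13; on producers: £26. (They sum to £39.)
The less price-elastic side of the market bears the larger share of a per-unit tax.

Consumers bear £13 per ride; producers bear £26 per ride.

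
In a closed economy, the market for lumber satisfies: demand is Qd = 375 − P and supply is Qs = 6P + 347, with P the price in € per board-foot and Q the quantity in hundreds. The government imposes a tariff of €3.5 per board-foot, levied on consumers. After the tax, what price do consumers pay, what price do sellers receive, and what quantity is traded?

Before the tax: set 375 − P = 6P + 347 → P* = €4, Q* = 371.
With the tax collected from consumers, demand (in seller-price terms) shifts: Qd = 375 − (P + 3.5).
Solving gives Q = 368 with consumers paying €7 and sellers receiving €3.5 (the €3.5 wedge).
The less price-elastic side of the market bears the larger share of a per-unit tax.

Consumers pay €7; sellers receive €3.5; quantity = 368.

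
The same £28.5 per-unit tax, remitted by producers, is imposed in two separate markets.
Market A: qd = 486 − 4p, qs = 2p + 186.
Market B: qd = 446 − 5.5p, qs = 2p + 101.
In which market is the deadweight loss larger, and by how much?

Market A: pre-tax p* = £50, q* = 286; post-tax q = 248; deadweight loss = £541.5.
Market B: pre-tax p* = £46, q* = 193; post-tax q = 151.2; deadweight loss = £595.65.
Difference: £541.5 vs £595.65 → market B is larger by £54.15.

Market B, by £54.15.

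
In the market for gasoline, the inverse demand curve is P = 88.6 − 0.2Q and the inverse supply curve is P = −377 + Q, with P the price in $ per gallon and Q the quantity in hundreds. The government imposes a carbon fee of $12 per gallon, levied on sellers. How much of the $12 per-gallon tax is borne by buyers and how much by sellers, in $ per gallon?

Buyers bear $2 per gallon; sellers bear $10 per gallon.

Inverting to Q(P) form: Qd = 443 − 5P; Qs = P + 377.
Before the tax: set 443 − 5P = P + 377 → P* = $11, Q* = 388.
With the tax collected from sellers, supply shifts: Qs = (P − 12) + 377.
Solving gives Q = 378 with buyers paying $13 and sellers receiving $1 (the $12 wedge).
Burden on buyers: $2; on sellers: $10. (They sum to $12.)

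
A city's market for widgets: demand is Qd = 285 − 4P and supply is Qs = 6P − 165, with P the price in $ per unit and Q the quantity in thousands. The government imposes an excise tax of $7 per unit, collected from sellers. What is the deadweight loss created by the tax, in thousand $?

Deadweight loss = $58.8 thousand.

Before the tax: set 285 − 4P = 6P − 165 → P* = $45, Q* = 105.
With the tax collected from sellers, supply shifts: Qs = 6(P − 7) − 165.
Solving gives Q = 88.2 with consumers paying $49.2 and sellers receiving $42.2 (the $7 wedge).
Quantity falls by |ΔQ| = |105 − 88.2| = 16.8.
DWL = ½ · t · |ΔQ| = ½ · 7 · 16.8 = $58.8.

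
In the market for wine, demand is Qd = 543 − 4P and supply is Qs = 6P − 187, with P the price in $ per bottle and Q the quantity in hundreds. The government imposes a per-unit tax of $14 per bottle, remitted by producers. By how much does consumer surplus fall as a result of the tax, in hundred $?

Without the tax, 543 − 4P = 6P − 187 gives 10P = 730, so P* = $73 and Q* = 251.
With the tax collected from producers, supply shifts: Qs = 6(P − 14) − 187.
Solving gives Q = 217.4 with buyers paying $81.4 and producers receiving $67.4 (the $14 wedge).
ΔCS is the trapezoid between Q = 217.4 and Q = 251 of height $8.4: ½ · (251 + 217.4) · 8.4 = $1967.28.

Consumer surplus falls by $1967.28 hundred.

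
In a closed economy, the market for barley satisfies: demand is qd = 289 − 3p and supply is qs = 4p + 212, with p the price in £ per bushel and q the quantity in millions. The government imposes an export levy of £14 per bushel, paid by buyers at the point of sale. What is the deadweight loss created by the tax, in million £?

Before the tax: set 289 − 3p = 4p + 212 → p* = £11, q* = 256.
With the tax collected from buyers, demand (in seller-price terms) shifts: qd = 289 − 3(p + 14).
New equilibrium: buyers pay £19, producers receive £5, q = 232. (Wedge: pb − ps = 14.)
Quantity falls by |ΔQ| = |256 − 232| = 24.
DWL = ½ · t · |ΔQ| = ½ · 14 · 24 = £168.

Deadweight loss = £168 million.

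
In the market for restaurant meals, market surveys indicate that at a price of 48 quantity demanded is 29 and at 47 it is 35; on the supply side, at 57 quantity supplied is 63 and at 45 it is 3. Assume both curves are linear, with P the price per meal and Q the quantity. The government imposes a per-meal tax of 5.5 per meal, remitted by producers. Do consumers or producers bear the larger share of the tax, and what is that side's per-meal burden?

Demand slope: (35 − 29)/(47 − 48) = -6, so Qd = 317 − 6P.
Supply slope: (3 − 63)/(45 − 57) = 5, so Qs = 5P − 222.
Before the tax: set 317 − 6P = 5P − 222 → P* = 49, Q* = 23.
With the tax collected from producers, supply shifts: Qs = 5(P − 5.5) − 222.
Solving gives Q = 8 with consumers paying 51.5 and producers receiving 46 (the 5.5 wedge).
Per-meal burden: consumers 2.5, producers 3.
Producers take the larger share because supply is less price-elastic here (demand slope 6 vs supply slope 5).
The less price-elastic side of the market bears the larger share of a per-unit tax.

Producers bear the larger share: 3 per meal.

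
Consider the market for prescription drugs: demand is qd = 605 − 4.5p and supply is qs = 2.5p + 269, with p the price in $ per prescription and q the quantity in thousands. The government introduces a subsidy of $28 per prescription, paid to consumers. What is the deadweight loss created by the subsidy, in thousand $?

Without the subsidy, 605 − 4.5p = 2.5p + 269 gives 7p = 336, so p* = $48 and q* = 389.
With a per-unit subsidy paid to consumers, each effectively pays p − 28, so demand becomes qd = 605 − 4.5(p − 28).
Solving gives q = 434 with consumers paying $38 and sellers receiving $66 (the $28 wedge).
Quantity rises by |ΔQ| = |389 − 434| = 45.
DWL = ½ · t · |ΔQ| = ½ · 28 · 45 = $630.

Deadweight loss = $630 thousand.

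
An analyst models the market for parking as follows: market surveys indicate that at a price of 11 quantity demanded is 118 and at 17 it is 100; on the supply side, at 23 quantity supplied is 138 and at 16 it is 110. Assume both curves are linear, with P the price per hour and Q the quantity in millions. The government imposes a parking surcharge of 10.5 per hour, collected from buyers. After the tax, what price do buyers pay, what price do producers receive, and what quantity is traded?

Demand slope: (100 − 118)/(17 − 11) = -3, so Qd = 151 − 3P.
Supply slope: (110 − 138)/(16 − 23) = 4, so Qs = 4P + 46.
Without the tax, 151 − 3P = 4P + 46 gives 7P = 105, so P* = 15 and Q* = 106.
With the tax collected from buyers, demand (in seller-price terms) shifts: Qd = 151 − 3(P + 10.5).
New equilibrium: buyers pay 21, producers receive 10.5, Q = 88. (Wedge: Pb − Ps = 10.5.)

Buyers pay 21; producers receive 10.5; quantity = 88.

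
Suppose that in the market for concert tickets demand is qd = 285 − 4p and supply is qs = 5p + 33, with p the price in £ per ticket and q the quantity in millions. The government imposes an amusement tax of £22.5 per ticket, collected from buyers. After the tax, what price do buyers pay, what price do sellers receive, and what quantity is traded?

Buyers pay £40.5; sellers receive £18; quantity = 123.

Before the tax: set 285 − 4p = 5p + 33 → p* = £28, q* = 173.
With the tax collected from buyers, demand (in seller-price terms) shifts: qd = 285 − 4(p + 22.5).
Solving gives q = 123 with buyers paying £40.5 and sellers receiving £18 (the £22.5 wedge).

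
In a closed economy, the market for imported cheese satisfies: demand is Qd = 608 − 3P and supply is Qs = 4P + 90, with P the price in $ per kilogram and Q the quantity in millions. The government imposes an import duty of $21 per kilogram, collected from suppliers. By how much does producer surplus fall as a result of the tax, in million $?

Producer surplus falls by $3312 million.

Without the tax, 608 − 3P = 4P + 90 gives 7P = 518, so P* = $74 and Q* = 386.
With the tax collected from suppliers, supply shifts: Qs = 4(P − 21) + 90.
New equilibrium: buyers pay $86, suppliers receive $65, Q = 350. (Wedge: Pb − Ps = 21.)
ΔPS is the trapezoid between Q = 350 and Q = 386 of height $9: ½ · (386 + 350) · 9 = $3312.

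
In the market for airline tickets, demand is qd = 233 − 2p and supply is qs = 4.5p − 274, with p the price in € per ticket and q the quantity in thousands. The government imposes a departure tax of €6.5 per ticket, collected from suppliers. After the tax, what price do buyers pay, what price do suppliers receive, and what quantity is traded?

Without the tax, 233 − 2p = 4.5p − 274 gives 6.5p = 507, so p* = €78 and q* = 77.
With the tax collected from suppliers, supply shifts: qs = 4.5(p − 6.5) − 274.
Solving gives q = 68 with buyers paying €82.5 and suppliers receiving €76 (the €6.5 wedge).

Buyers pay €82.5; suppliers receive €76; quantity = 68.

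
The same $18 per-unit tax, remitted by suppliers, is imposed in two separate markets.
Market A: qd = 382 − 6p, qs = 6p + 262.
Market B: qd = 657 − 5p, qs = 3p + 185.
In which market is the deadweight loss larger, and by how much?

Market A, by $182.25.

Market A: pre-tax p* = $10, q* = 322; post-tax q = 268; deadweight loss = $486.
Market B: pre-tax p* = $59, q* = 362; post-tax q = 328.25; deadweight loss = $303.75.
Difference: $486 vs $303.75 → market A is larger by $182.25.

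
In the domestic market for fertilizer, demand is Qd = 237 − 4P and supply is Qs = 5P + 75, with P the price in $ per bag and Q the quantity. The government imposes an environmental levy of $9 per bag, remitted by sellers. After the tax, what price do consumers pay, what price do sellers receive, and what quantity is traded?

Consumers pay $23; sellers receive $14; quantity = 145.

Before the tax: set 237 − 4P = 5P + 75 → P* = $18, Q* = 165.
With the tax collected from sellers, supply shifts: Qs = 5(P − 9) + 75.
New equilibrium: consumers pay $23, sellers receive $14, Q = 145. (Wedge: Pb − Ps = 9.)
The less price-elastic side of the market bears the larger share of a per-unit tax.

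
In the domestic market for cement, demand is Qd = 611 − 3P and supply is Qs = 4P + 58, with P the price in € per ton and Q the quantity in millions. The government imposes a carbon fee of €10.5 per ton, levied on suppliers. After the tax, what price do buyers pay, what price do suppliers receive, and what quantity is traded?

Buyers pay €85; suppliers receive €74.5; quantity = 356.

Without the tax, 611 − 3P = 4P + 58 gives 7P = 553, so P* = €79 and Q* = 374.
With the tax collected from suppliers, supply shifts: Qs = 4(P − 10.5) + 58.
Solving gives Q = 356 with buyers paying €85 and suppliers receiving €74.5 (the €10.5 wedge).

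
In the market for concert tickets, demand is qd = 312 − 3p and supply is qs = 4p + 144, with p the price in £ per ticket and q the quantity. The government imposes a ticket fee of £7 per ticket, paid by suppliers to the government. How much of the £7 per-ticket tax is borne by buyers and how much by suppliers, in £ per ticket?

Buyers bear £4 per ticket; suppliers bear £3 per ticket.

Before the tax: set 312 − 3p = 4p + 144 → p* = £24, q* = 240.
With the tax collected from suppliers, supply shifts: qs = 4(p − 7) + 144.
New equilibrium: buyers pay £28, suppliers receive £21, q = 228. (Wedge: pb − ps = 7.)
Burden on buyers: £4; on suppliers: £3. (They sum to £7.)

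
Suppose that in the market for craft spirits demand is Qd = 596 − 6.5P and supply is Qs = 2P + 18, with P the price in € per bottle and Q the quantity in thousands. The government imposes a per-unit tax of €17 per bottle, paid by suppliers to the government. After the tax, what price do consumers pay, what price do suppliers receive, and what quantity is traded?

Without the tax, 596 − 6.5P = 2P + 18 gives 8.5P = 578, so P* = €68 and Q* = 154.
With the tax collected from suppliers, supply shifts: Qs = 2(P − 17) + 18.
Solving gives Q = 128 with consumers paying €72 and suppliers receiving €55 (the €17 wedge).

Consumers pay €72; suppliers receive €55; quantity = 128.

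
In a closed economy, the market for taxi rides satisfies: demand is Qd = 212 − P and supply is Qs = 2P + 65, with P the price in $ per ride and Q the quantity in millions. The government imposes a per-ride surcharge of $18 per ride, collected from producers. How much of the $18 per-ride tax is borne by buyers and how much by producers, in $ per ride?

Before the tax: set 212 − P = 2P + 65 → P* = $49, Q* = 163.
With the tax collected from producers, supply shifts: Qs = 2(P − 18) + 65.
Solving gives Q = 151 with buyers paying $61 and producers receiving $43 (the $18 wedge).
Burden on buyers: $12; on producers: $6. (They sum to $18.)

Buyers bear $12 per ride; producers bear $6 per ride.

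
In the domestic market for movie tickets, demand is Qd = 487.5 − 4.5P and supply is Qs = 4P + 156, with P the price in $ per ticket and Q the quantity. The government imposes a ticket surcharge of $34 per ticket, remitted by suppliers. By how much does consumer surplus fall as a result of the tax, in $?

Before the tax: set 487.5 − 4.5P = 4P + 156 → P* = $39, Q* = 312.
With the tax collected from suppliers, supply shifts: Qs = 4(P − 34) + 156.
New equilibrium: buyers pay $55, suppliers receive $21, Q = 240. (Wedge: Pb − Ps = 34.)
ΔCS is the trapezoid between Q = 240 and Q = 312 of height $16: ½ · (312 + 240) · 16 = $4416.

Consumer surplus falls by $4416.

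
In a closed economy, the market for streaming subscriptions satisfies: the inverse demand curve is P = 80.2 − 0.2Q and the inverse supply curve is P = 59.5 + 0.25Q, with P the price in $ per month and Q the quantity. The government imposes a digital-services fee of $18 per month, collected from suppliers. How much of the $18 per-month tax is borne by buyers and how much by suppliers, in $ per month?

Inverting to Q(P) form: Qd = 401 − 5P; Qs = 4P − 238.
Without the tax, 401 − 5P = 4P − 238 gives 9P = 639, so P* = $71 and Q* = 46.
With the tax collected from suppliers, supply shifts: Qs = 4(P − 18) − 238.
New equilibrium: buyers pay $79, suppliers receive $61, Q = 6. (Wedge: Pb − Ps = 18.)
Burden on buyers: $8; on suppliers: $10. (They sum to $18.)
The less price-elastic side of the market bears the larger share of a per-unit tax.

Buyers bear $8 per month; suppliers bear $10 per month.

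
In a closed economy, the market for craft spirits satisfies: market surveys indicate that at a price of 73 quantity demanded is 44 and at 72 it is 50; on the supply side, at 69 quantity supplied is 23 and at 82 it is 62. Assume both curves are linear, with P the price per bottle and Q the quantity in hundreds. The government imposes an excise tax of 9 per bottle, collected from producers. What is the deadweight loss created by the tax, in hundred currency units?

Deadweight loss = 81 hundred.

Demand slope: (50 − 44)/(72 − 73) = -6, so Qd = 482 − 6P.
Supply slope: (62 − 23)/(82 − 69) = 3, so Qs = 3P − 184.
Without the tax, 482 − 6P = 3P − 184 gives 9P = 666, so P* = 74 and Q* = 38.
With the tax collected from producers, supply shifts: Qs = 3(P − 9) − 184.
Solving gives Q = 20 with consumers paying 77 and producers receiving 68 (the 9 wedge).
Quantity falls by |ΔQ| = |38 − 20| = 18.
DWL = ½ · t · |ΔQ| = ½ · 9 · 18 = 81.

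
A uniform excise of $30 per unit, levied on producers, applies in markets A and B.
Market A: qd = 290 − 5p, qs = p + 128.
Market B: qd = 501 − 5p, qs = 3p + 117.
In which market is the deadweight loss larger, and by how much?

Market B, by $468.75.

Market A: pre-tax p* = $27, q* = 155; post-tax q = 130; deadweight loss = $375.
Market B: pre-tax p* = $48, q* = 261; post-tax q = 204.75; deadweight loss = $843.75.
Difference: $375 vs $843.75 → market B is larger by $468.75.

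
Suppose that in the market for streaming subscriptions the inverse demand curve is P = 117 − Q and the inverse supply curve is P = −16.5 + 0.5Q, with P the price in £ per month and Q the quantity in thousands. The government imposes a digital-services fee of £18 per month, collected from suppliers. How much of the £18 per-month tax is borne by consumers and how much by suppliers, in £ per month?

Inverting to Q(P) form: Qd = 117 − P; Qs = 2P + 33.
Before the tax: set 117 − P = 2P + 33 → P* = £28, Q* = 89.
With the tax collected from suppliers, supply shifts: Qs = 2(P − 18) + 33.
New equilibrium: consumers pay £40, suppliers receive £22, Q = 77. (Wedge: Pb − Ps = 18.)
Burden on consumers: £12; on suppliers: £6. (They sum to £18.)

Consumers bear £12 per month; suppliers bear £6 per month.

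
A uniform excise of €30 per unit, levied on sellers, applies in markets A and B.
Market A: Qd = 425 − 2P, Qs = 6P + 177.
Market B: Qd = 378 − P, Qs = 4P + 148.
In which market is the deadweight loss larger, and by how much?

Market A: pre-tax P* = €31, Q* = 363; post-tax Q = 318; deadweight loss = €675.
Market B: pre-tax P* = €46, Q* = 332; post-tax Q = 308; deadweight loss = €360.
Difference: €675 vs €360 → market A is larger by €315.

Market A, by €315.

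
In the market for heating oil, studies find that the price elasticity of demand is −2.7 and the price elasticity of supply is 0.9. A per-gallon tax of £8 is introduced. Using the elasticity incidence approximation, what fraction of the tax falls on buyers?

Buyers' share ≈ 0.25.

Incidence ratio: buyers' share ≈ εs / (εs + |εd|) = 0.9 / (0.9 + 2.7) = 0.25.
Supply is the less elastic side, so buyers bear the smaller share.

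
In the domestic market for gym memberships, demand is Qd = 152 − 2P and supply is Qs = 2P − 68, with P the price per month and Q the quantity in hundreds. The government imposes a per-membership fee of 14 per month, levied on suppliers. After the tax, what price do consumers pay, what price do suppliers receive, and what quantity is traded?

Before the tax: set 152 − 2P = 2P − 68 → P* = 55, Q* = 42.
With the tax collected from suppliers, supply shifts: Qs = 2(P − 14) − 68.
New equilibrium: consumers pay 62, suppliers receive 48, Q = 28. (Wedge: Pb − Ps = 14.)
The less price-elastic side of the market bears the larger share of a per-unit tax.

Consumers pay 62; suppliers receive 48; quantity = 28.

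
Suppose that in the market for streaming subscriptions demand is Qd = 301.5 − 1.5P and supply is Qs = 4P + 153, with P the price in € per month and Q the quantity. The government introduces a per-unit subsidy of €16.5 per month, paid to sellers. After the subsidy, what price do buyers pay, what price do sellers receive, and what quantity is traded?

Without the subsidy, 301.5 − 1.5P = 4P + 153 gives 5.5P = 148.5, so P* = €27 and Q* = 261.
With a per-unit subsidy paid to sellers, each receives P + 16.5 per unit sold, so supply becomes Qs = 4(P + 16.5) + 153.
Solving gives Q = 279 with buyers paying €15 and sellers receiving €31.5 (the €16.5 wedge).

Buyers pay €15; sellers receive €31.5; quantity = 279.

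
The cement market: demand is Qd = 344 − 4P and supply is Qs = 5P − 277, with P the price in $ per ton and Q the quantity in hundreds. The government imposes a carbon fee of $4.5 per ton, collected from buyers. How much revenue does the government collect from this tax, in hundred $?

Tax revenue = $261 hundred.

Without the tax, 344 − 4P = 5P − 277 gives 9P = 621, so P* = $69 and Q* = 68.
With the tax collected from buyers, demand (in seller-price terms) shifts: Qd = 344 − 4(P + 4.5).
New equilibrium: buyers pay $71.5, producers receive $67, Q = 58. (Wedge: Pb − Ps = 4.5.)
Revenue = t · Q = 4.5 · 58 = $261.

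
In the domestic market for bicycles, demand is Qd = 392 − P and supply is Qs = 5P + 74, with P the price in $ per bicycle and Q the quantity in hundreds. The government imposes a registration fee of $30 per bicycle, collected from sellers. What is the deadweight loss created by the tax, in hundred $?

Deadweight loss = $375 hundred.

Before the tax: set 392 − P = 5P + 74 → P* = $53, Q* = 339.
With the tax collected from sellers, supply shifts: Qs = 5(P − 30) + 74.
Solving gives Q = 314 with consumers paying $78 and sellers receiving $48 (the $30 wedge).
Quantity falls by |ΔQ| = |339 − 314| = 25.
DWL = ½ · t · |ΔQ| = ½ · 30 · 25 = $375.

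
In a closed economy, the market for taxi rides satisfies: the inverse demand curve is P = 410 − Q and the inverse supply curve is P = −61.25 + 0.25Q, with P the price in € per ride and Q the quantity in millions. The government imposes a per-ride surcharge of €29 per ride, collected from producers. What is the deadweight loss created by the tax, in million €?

Rewrite in direct form: Qd = 410 − P and Qs = 4P + 245.
Without the tax, 410 − P = 4P + 245 gives 5P = 165, so P* = €33 and Q* = 377.
With the tax collected from producers, supply shifts: Qs = 4(P − 29) + 245.
New equilibrium: buyers pay €56.2, producers receive €27.2, Q = 353.8. (Wedge: Pb − Ps = 29.)
Quantity falls by |ΔQ| = |377 − 353.8| = 23.2.
DWL = ½ · t · |ΔQ| = ½ · 29 · 23.2 = €336.4.

Deadweight loss = €336.4 million.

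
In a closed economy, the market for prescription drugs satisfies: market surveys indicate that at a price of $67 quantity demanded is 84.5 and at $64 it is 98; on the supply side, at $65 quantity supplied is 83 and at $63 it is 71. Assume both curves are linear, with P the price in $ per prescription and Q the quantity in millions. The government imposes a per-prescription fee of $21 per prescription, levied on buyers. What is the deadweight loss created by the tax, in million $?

Deadweight loss = $567 million.

Demand slope: (98 − 84.5)/(64 − 67) = -4.5, so Qd = 386 − 4.5P.
Supply slope: (71 − 83)/(63 − 65) = 6, so Qs = 6P − 307.
Without the tax, 386 − 4.5P = 6P − 307 gives 10.5P = 693, so P* = $66 and Q* = 89.
With the tax collected from buyers, demand (in seller-price terms) shifts: Qd = 386 − 4.5(P + 21).
New equilibrium: buyers pay $78, sellers receive $57, Q = 35. (Wedge: Pb − Ps = 21.)
Quantity falls by |ΔQ| = |89 − 35| = 54.
DWL = ½ · t · |ΔQ| = ½ · 21 · 54 = $567.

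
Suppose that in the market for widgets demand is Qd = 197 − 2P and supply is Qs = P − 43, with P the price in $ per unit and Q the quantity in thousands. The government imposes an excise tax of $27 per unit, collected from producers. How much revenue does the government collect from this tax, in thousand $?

Tax revenue = $513 thousand.

Before the tax: set 197 − 2P = P − 43 → P* = $80, Q* = 37.
With the tax collected from producers, supply shifts: Qs = (P − 27) − 43.
Solving gives Q = 19 with consumers paying $89 and producers receiving $62 (the $27 wedge).
Revenue = t · Q = 27 · 19 = $513.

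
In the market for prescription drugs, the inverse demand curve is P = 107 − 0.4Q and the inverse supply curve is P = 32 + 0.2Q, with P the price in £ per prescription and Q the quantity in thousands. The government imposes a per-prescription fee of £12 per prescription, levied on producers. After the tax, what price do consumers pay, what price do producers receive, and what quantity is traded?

Consumers pay £65; producers receive £53; quantity = 105.

Inverting to Q(P) form: Qd = 267.5 − 2.5P; Qs = 5P − 160.
Without the tax, 267.5 − 2.5P = 5P − 160 gives 7.5P = 427.5, so P* = £57 and Q* = 125.
With the tax collected from producers, supply shifts: Qs = 5(P − 12) − 160.
Solving gives Q = 105 with consumers paying £65 and producers receiving £53 (the £12 wedge).
The less price-elastic side of the market bears the larger share of a per-unit tax.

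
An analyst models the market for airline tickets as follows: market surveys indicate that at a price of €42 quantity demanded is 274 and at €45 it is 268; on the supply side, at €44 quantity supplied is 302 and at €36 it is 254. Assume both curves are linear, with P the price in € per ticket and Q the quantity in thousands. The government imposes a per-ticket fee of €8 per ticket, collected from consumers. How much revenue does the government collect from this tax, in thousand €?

Tax revenue = €2128 thousand.

Demand slope: (268 − 274)/(45 − 42) = -2, so Qd = 358 − 2P.
Supply slope: (254 − 302)/(36 − 44) = 6, so Qs = 6P + 38.
Before the tax: set 358 − 2P = 6P + 38 → P* = €40, Q* = 278.
With the tax collected from consumers, demand (in seller-price terms) shifts: Qd = 358 − 2(P + 8).
Solving gives Q = 266 with consumers paying €46 and suppliers receiving €38 (the €8 wedge).
Revenue = t · Q = 8 · 266 = €2128.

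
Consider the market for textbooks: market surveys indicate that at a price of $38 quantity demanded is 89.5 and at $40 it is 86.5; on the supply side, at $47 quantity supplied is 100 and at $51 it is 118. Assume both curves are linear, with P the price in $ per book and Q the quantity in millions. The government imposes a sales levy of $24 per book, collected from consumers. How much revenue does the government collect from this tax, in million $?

Tax revenue = $1320 million.

Demand slope: (86.5 − 89.5)/(40 − 38) = -1.5, so Qd = 146.5 − 1.5P.
Supply slope: (118 − 100)/(51 − 47) = 4.5, so Qs = 4.5P − 111.5.
Before the tax: set 146.5 − 1.5P = 4.5P − 111.5 → P* = $43, Q* = 82.
With the tax collected from consumers, demand (in seller-price terms) shifts: Qd = 146.5 − 1.5(P + 24).
New equilibrium: consumers pay $61, sellers receive $37, Q = 55. (Wedge: Pb − Ps = 24.)
Revenue = t · Q = 24 · 55 = $1320.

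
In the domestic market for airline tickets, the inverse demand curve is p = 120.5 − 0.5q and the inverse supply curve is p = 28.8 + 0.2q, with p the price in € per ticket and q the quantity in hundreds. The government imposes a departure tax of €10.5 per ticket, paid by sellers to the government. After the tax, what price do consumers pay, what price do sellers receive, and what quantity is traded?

Consumers pay €62.5; sellers receive €52; quantity = 116.

Inverting to q(p) form: qd = 241 − 2p; qs = 5p − 144.
Before the tax: set 241 − 2p = 5p − 144 → p* = €55, q* = 131.
With the tax collected from sellers, supply shifts: qs = 5(p − 10.5) − 144.
Solving gives q = 116 with consumers paying €62.5 and sellers receiving €52 (the €10.5 wedge).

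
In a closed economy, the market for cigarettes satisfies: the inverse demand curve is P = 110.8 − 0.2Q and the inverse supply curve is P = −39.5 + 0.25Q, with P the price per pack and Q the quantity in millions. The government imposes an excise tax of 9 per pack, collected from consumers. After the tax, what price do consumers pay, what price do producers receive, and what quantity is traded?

Consumers pay 48; producers receive 39; quantity = 314.

Inverting to Q(P) form: Qd = 554 − 5P; Qs = 4P + 158.
Without the tax, 554 − 5P = 4P + 158 gives 9P = 396, so P* = 44 and Q* = 334.
With the tax collected from consumers, demand (in seller-price terms) shifts: Qd = 554 − 5(P + 9).
Solving gives Q = 314 with consumers paying 48 and producers receiving 39 (the 9 wedge).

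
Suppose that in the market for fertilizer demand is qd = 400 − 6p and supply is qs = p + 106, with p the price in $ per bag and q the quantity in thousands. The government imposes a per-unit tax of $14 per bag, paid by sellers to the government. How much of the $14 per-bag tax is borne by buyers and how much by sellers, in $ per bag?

Buyers bear $2 per bag; sellers bear $12 per bag.

Before the tax: set 400 − 6p = p + 106 → p* = $42, q* = 148.
With the tax collected from sellers, supply shifts: qs = (p − 14) + 106.
New equilibrium: buyers pay $44, sellers receive $30, q = 136. (Wedge: pb − ps = 14.)
Burden on buyers: $2; on sellers: $12. (They sum to $14.)
The less price-elastic side of the market bears the larger share of a per-unit tax.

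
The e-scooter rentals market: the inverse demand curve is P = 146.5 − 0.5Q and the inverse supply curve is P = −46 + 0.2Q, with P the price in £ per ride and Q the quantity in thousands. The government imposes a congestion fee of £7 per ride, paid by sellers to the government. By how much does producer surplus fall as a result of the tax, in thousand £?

Inverting to Q(P) form: Qd = 293 − 2P; Qs = 5P + 230.
Before the tax: set 293 − 2P = 5P + 230 → P* = £9, Q* = 275.
With the tax collected from sellers, supply shifts: Qs = 5(P − 7) + 230.
New equilibrium: buyers pay £14, sellers receive £7, Q = 265. (Wedge: Pb − Ps = 7.)
ΔPS is the trapezoid between Q = 265 and Q = 275 of height £2: ½ · (275 + 265) · 2 = £540.

Producer surplus falls by £540 thousand.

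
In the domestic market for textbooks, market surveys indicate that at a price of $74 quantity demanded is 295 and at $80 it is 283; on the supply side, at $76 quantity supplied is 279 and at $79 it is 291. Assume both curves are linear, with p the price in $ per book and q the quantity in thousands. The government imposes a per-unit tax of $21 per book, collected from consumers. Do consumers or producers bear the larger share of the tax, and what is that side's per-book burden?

Consumers bear the larger share: $14 per book.

Demand slope: (283 − 295)/(80 − 74) = -2, so qd = 443 − 2p.
Supply slope: (291 − 279)/(79 − 76) = 4, so qs = 4p − 25.
Without the tax, 443 − 2p = 4p − 25 gives 6p = 468, so p* = $78 and q* = 287.
With the tax collected from consumers, demand (in seller-price terms) shifts: qd = 443 − 2(p + 21).
New equilibrium: consumers pay $92, producers receive $71, q = 259. (Wedge: pb − ps = 21.)
Per-book burden: consumers $14, producers $7.
Consumers take the larger share because demand is less price-elastic here (demand slope 2 vs supply slope 4).
The less price-elastic side of the market bears the larger share of a per-unit tax.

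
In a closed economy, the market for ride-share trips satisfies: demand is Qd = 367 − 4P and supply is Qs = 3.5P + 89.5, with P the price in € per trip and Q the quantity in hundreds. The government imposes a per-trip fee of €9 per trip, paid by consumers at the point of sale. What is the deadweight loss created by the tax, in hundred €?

Deadweight loss = €75.6 hundred.

Without the tax, 367 − 4P = 3.5P + 89.5 gives 7.5P = 277.5, so P* = €37 and Q* = 219.
With the tax collected from consumers, demand (in seller-price terms) shifts: Qd = 367 − 4(P + 9).
New equilibrium: consumers pay €41.2, sellers receive €32.2, Q = 202.2. (Wedge: Pb − Ps = 9.)
Quantity falls by |ΔQ| = |219 − 202.2| = 16.8.
DWL = ½ · t · |ΔQ| = ½ · 9 · 16.8 = €75.6.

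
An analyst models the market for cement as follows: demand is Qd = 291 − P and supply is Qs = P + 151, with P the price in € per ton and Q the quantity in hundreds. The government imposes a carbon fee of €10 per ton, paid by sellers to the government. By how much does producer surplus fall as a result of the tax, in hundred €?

Before the tax: set 291 − P = P + 151 → P* = €70, Q* = 221.
With the tax collected from sellers, supply shifts: Qs = (P − 10) + 151.
Solving gives Q = 216 with consumers paying €75 and sellers receiving €65 (the €10 wedge).
ΔPS is the trapezoid between Q = 216 and Q = 221 of height €5: ½ · (221 + 216) · 5 = €1092.5.

Producer surplus falls by €1092.5 hundred.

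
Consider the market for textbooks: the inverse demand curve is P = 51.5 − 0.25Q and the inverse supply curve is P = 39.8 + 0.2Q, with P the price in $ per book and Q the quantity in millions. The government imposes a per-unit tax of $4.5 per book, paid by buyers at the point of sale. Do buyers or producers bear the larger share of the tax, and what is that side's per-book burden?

Inverting to Q(P) form: Qd = 206 − 4P; Qs = 5P − 199.
Without the tax, 206 − 4P = 5P − 199 gives 9P = 405, so P* = $45 and Q* = 26.
With the tax collected from buyers, demand (in seller-price terms) shifts: Qd = 206 − 4(P + 4.5).
New equilibrium: buyers pay $47.5, producers receive $43, Q = 16. (Wedge: Pb − Ps = 4.5.)
Per-book burden: buyers $2.5, producers $2.
Buyers take the larger share because demand is less price-elastic here (demand slope 4 vs supply slope 5).
The less price-elastic side of the market bears the larger share of a per-unit tax.

Buyers bear the larger share: $2.5 per book.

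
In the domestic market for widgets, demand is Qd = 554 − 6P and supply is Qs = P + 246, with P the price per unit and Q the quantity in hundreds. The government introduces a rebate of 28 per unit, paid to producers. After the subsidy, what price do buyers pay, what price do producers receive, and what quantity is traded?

Buyers pay 40; producers receive 68; quantity = 314.

Before the subsidy: set 554 − 6P = P + 246 → P* = 44, Q* = 290.
With a per-unit subsidy paid to producers, each receives P + 28 per unit sold, so supply becomes Qs = (P + 28) + 246.
Solving gives Q = 314 with buyers paying 40 and producers receiving 68 (the 28 wedge).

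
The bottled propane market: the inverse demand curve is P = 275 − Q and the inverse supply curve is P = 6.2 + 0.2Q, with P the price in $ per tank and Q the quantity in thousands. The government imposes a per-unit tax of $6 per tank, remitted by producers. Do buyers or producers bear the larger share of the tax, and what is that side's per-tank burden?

Buyers bear the larger share: $5 per tank.

Inverting to Q(P) form: Qd = 275 − P; Qs = 5P − 31.
Before the tax: set 275 − P = 5P − 31 → P* = $51, Q* = 224.
With the tax collected from producers, supply shifts: Qs = 5(P − 6) − 31.
Solving gives Q = 219 with buyers paying $56 and producers receiving $50 (the $6 wedge).
Per-tank burden: buyers $5, producers $1.
Buyers take the larger share because demand is less price-elastic here (demand slope 1 vs supply slope 5).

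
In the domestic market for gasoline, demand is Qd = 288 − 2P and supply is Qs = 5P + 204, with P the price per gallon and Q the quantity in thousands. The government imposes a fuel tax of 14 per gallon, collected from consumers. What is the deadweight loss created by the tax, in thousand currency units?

Before the tax: set 288 − 2P = 5P + 204 → P* = 12, Q* = 264.
With the tax collected from consumers, demand (in seller-price terms) shifts: Qd = 288 − 2(P + 14).
New equilibrium: consumers pay 22, producers receive 8, Q = 244. (Wedge: Pb − Ps = 14.)
Quantity falls by |ΔQ| = |264 − 244| = 20.
DWL = ½ · t · |ΔQ| = ½ · 14 · 20 = 140.

Deadweight loss = 140 thousand.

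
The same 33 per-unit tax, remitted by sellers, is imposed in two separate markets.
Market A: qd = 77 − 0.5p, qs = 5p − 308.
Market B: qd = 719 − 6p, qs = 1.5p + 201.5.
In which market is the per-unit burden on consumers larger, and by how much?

Market A: pre-tax p* = 70, q* = 42; post-tax q = 27; per-unit burden on consumers = 30.
Market B: pre-tax p* = 69, q* = 305; post-tax q = 265.4; per-unit burden on consumers = 6.6.
Difference: 30 vs 6.6 → market A is larger by 23.4.

Market A, by 23.4.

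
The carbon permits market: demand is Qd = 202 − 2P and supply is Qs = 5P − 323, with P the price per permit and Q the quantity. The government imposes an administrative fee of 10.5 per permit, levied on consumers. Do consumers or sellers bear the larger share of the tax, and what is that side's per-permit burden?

Consumers bear the larger share: 7.5 per permit.

Before the tax: set 202 − 2P = 5P − 323 → P* = 75, Q* = 52.
With the tax collected from consumers, demand (in seller-price terms) shifts: Qd = 202 − 2(P + 10.5).
Solving gives Q = 37 with consumers paying 82.5 and sellers receiving 72 (the 10.5 wedge).
Per-permit burden: consumers 7.5, sellers 3.
Consumers take the larger share because demand is less price-elastic here (demand slope 2 vs supply slope 5).
The less price-elastic side of the market bears the larger share of a per-unit tax.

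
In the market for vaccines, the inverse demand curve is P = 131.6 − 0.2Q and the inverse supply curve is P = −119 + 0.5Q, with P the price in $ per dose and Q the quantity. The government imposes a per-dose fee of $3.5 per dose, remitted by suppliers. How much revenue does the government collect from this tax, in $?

Inverting to Q(P) form: Qd = 658 − 5P; Qs = 2P + 238.
Before the tax: set 658 − 5P = 2P + 238 → P* = $60, Q* = 358.
With the tax collected from suppliers, supply shifts: Qs = 2(P − 3.5) + 238.
Solving gives Q = 353 with buyers paying $61 and suppliers receiving $57.5 (the $3.5 wedge).
Revenue = t · Q = 3.5 · 353 = $1235.5.

Tax revenue = $1235.5.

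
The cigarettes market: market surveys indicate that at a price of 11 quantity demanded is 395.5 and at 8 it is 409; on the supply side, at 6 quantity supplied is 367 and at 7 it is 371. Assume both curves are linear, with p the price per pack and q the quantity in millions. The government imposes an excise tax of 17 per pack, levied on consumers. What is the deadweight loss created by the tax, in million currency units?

Demand slope: (409 − 395.5)/(8 − 11) = -4.5, so qd = 445 − 4.5p.
Supply slope: (371 − 367)/(7 − 6) = 4, so qs = 4p + 343.
Before the tax: set 445 − 4.5p = 4p + 343 → p* = 12, q* = 391.
With the tax collected from consumers, demand (in seller-price terms) shifts: qd = 445 − 4.5(p + 17).
Solving gives q = 355 with consumers paying 20 and sellers receiving 3 (the 17 wedge).
Quantity falls by |ΔQ| = |391 − 355| = 36.
DWL = ½ · t · |ΔQ| = ½ · 17 · 36 = 306.

Deadweight loss = 306 million.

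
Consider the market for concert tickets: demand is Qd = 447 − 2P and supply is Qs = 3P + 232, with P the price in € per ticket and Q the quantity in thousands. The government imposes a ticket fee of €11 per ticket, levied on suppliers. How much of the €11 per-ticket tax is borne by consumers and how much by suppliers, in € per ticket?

Consumers bear €6.6 per ticket; suppliers bear €4.4 per ticket.

Before the tax: set 447 − 2P = 3P + 232 → P* = €43, Q* = 361.
With the tax collected from suppliers, supply shifts: Qs = 3(P − 11) + 232.
Solving gives Q = 347.8 with consumers paying €49.6 and suppliers receiving €38.6 (the €11 wedge).
Burden on consumers: €6.6; on suppliers: €4.4. (They sum to €11.)
The less price-elastic side of the market bears the larger share of a per-unit tax.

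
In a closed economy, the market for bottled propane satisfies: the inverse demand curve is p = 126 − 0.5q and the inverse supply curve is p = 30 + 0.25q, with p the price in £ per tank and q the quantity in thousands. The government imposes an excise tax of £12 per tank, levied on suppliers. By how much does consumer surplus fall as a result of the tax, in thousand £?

Inverting to q(p) form: qd = 252 − 2p; qs = 4p − 120.
Without the tax, 252 − 2p = 4p − 120 gives 6p = 372, so p* = £62 and q* = 128.
With the tax collected from suppliers, supply shifts: qs = 4(p − 12) − 120.
New equilibrium: buyers pay £70, suppliers receive £58, q = 112. (Wedge: pb − ps = 12.)
ΔCS is the trapezoid between Q = 112 and Q = 128 of height £8: ½ · (128 + 112) · 8 = £960.

Consumer surplus falls by £960 thousand.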